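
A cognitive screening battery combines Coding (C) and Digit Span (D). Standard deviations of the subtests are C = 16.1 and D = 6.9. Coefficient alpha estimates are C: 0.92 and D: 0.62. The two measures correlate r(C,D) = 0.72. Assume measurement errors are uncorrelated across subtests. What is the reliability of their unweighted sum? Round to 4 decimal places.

0.9168

Var(C+D) = 16.1² + 6.9² + 2·[16.1·6.9·0.72] = 306.82 + 159.97 = 466.79.
With uncorrelated errors the cross-covariances are all true-score covariance, so they carry over unchanged; only the diagonal terms shrink to ρᵢσᵢ².
True-score variance = [16.1²·0.92 + 6.9²·0.62] + 159.97 = 267.991 + 159.97 = 427.961.
Reliability = 427.961 / 466.79 = 0.9168.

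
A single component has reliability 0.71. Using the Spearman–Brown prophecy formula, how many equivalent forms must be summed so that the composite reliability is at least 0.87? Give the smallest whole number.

3

k ≥ ρ*(1−ρ₁)/(ρ₁(1−ρ*)) = 0.87·0.29 / (0.71·0.13) = 2.733.
Smallest integer k = 3.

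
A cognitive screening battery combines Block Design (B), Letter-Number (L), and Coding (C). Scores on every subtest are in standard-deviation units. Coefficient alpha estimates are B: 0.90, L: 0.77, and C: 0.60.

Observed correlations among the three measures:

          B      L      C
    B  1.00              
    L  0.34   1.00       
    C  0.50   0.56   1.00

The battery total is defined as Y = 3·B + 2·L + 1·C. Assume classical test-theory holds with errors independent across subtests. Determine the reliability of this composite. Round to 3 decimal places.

0.905

Var(Y) = 3² + 2² + 1 + 2·[6·0.34 + 3·0.50 + 2·0.56] = 14 + 9.32 = 23.32.
Under uncorrelated errors the observed covariances equal the true-score covariances, so only the own-variance terms attenuate.
True-score variance = [3²·0.90 + 2²·0.77 + 0.60] + 9.32 = 11.78 + 9.32 = 21.1.
Reliability = 21.1 / 23.32 = 0.905.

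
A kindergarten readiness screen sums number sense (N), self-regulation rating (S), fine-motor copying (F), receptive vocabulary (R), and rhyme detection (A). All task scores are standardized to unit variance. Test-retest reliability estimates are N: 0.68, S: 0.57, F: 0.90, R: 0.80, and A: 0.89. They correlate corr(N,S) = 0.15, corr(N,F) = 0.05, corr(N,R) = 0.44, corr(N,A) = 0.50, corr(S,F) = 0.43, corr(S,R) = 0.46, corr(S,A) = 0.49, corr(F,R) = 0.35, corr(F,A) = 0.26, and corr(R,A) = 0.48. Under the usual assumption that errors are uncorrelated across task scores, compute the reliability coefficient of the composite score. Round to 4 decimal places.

Var(N+S+F+R+A) = 5 + 2·[0.15 + 0.05 + 0.44 + 0.50 + 0.43 + 0.46 + 0.49 + 0.35 + 0.26 + 0.48] = 5 + 7.22 = 12.22.
Under uncorrelated errors the observed covariances equal the true-score covariances, so only the own-variance terms attenuate.
True-score variance = [0.68 + 0.57 + 0.90 + 0.80 + 0.89] + 7.22 = 3.84 + 7.22 = 11.06.
Reliability = 11.06 / 12.22 = 0.9051.

0.9051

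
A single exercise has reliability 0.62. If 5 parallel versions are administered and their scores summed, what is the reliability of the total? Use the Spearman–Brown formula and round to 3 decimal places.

ρ_k = kρ / (1 + (k−1)ρ) = 5·0.62 / (1 + 4·0.62) = 3.100 / 3.480 = 0.891.

0.891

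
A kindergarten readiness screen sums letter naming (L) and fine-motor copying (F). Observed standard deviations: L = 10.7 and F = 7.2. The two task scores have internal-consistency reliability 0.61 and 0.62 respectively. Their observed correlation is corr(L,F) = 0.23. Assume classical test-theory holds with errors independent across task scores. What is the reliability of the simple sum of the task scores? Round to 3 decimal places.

Var(L+F) = 10.7² + 7.2² + 2·[10.7·7.2·0.23] = 166.33 + 35.4384 = 201.768.
Under uncorrelated errors the observed covariances equal the true-score covariances, so only the own-variance terms attenuate.
True-score variance = [10.7²·0.61 + 7.2²·0.62] + 35.4384 = 101.98 + 35.4384 = 137.418.
Reliability = 137.418 / 201.768 = 0.681.

0.681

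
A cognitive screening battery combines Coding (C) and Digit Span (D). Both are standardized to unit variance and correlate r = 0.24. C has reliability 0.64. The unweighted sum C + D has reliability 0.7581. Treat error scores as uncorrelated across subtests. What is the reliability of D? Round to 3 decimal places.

Var(C+D) = 2 + 2·0.24 = 2.480.
True-score variance = ρ_C + ρ_D + 2·0.24, so 0.7581 = (0.64 + ρ_D + 0.48) / 2.480.
ρ_D = 0.7581·2.480 − 0.64 − 0.48 = 0.760.

0.760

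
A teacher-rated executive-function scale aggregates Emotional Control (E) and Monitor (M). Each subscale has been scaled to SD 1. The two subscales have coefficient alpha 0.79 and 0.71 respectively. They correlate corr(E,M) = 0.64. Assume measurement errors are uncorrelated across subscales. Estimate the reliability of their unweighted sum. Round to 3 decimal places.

0.848

Var(E+M) = 2 + 2·[0.64] = 2 + 1.28 = 3.28.
With uncorrelated errors the cross-covariances are all true-score covariance, so they carry over unchanged; only the diagonal terms shrink to ρᵢσᵢ².
True-score variance = [0.79 + 0.71] + 1.28 = 1.5 + 1.28 = 2.78.
Reliability = 2.78 / 3.28 = 0.848.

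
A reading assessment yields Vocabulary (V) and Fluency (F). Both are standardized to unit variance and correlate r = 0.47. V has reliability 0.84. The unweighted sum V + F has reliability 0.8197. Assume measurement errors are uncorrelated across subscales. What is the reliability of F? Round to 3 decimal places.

Var(V+F) = 2 + 2·0.47 = 2.940.
True-score variance = ρ_V + ρ_F + 2·0.47, so 0.8197 = (0.84 + ρ_F + 0.94) / 2.940.
ρ_F = 0.8197·2.940 − 0.84 − 0.94 = 0.630.

0.630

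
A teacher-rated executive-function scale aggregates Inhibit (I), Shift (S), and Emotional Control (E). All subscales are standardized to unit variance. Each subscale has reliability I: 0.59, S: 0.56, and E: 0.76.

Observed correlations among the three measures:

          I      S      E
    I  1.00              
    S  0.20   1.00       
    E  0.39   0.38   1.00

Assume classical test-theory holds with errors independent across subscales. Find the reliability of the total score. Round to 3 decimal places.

Var(I+S+E) = 3 + 2·[0.20 + 0.39 + 0.38] = 3 + 1.94 = 4.94.
Under uncorrelated errors the observed covariances equal the true-score covariances, so only the own-variance terms attenuate.
True-score variance = [0.59 + 0.56 + 0.76] + 1.94 = 1.91 + 1.94 = 3.85.
Reliability = 3.85 / 4.94 = 0.779.

0.779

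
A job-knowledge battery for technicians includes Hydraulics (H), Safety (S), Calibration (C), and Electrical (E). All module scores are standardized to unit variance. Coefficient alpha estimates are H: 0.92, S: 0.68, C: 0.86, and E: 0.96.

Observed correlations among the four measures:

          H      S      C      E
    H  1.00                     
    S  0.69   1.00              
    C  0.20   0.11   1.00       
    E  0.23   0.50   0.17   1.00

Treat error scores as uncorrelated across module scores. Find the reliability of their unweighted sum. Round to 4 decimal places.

0.9256

Var(H+S+C+E) = 4 + 2·[0.69 + 0.20 + 0.23 + 0.11 + 0.50 + 0.17] = 4 + 3.8 = 7.8.
With uncorrelated errors the cross-covariances are all true-score covariance, so they carry over unchanged; only the diagonal terms shrink to ρᵢσᵢ².
True-score variance = [0.92 + 0.68 + 0.86 + 0.96] + 3.8 = 3.42 + 3.8 = 7.22.
Reliability = 7.22 / 7.8 = 0.9256.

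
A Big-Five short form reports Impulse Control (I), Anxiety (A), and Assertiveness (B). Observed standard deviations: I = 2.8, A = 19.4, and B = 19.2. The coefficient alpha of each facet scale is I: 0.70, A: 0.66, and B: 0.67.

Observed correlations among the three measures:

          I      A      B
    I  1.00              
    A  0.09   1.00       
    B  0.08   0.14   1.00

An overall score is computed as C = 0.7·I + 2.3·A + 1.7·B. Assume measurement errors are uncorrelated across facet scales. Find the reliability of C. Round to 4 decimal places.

Var(C) = 0.7²·2.8² + 2.3²·19.4² + 1.7²·19.2² + 2·[1.61·2.8·19.4·0.09 + 1.19·2.8·19.2·0.08 + 3.91·19.4·19.2·0.14] = 3060.16 + 433.769 = 3493.92.
Under uncorrelated errors the observed covariances equal the true-score covariances, so only the own-variance terms attenuate.
True-score variance = [0.7²·2.8²·0.70 + 2.3²·19.4²·0.66 + 1.7²·19.2²·0.67] + 433.769 = 2030.51 + 433.769 = 2464.28.
Reliability = 2464.28 / 3493.92 = 0.7053.

0.7053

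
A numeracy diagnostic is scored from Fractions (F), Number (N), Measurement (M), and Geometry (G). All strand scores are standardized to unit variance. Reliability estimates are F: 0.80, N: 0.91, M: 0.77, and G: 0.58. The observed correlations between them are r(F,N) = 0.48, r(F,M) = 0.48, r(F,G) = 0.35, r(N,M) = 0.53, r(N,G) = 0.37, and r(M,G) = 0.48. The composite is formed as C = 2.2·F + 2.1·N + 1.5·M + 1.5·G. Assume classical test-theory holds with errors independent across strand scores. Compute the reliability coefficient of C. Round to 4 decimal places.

Var(C) = 2.2² + 2.1² + 1.5² + 1.5² + 2·[4.62·0.48 + 3.3·0.48 + 3.3·0.35 + 3.15·0.53 + 3.15·0.37 + 2.25·0.48] = 13.75 + 17.7432 = 31.4932.
Under uncorrelated errors the observed covariances equal the true-score covariances, so only the own-variance terms attenuate.
True-score variance = [2.2²·0.80 + 2.1²·0.91 + 1.5²·0.77 + 1.5²·0.58] + 17.7432 = 10.9226 + 17.7432 = 28.6658.
Reliability = 28.6658 / 31.4932 = 0.9102.

0.9102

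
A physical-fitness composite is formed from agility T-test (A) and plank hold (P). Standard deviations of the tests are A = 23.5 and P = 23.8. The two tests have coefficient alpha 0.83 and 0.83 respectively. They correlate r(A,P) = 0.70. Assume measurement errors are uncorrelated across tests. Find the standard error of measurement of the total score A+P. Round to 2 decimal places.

Var(total) = 1118.69 + 783.02 = 1901.71.
True-score variance = 928.513 + 783.02 = 1711.53, so reliability = 0.9000.
Error variance = 1901.71 − 1711.53 = 190.177; SEM = √190.177 = 13.79.

13.79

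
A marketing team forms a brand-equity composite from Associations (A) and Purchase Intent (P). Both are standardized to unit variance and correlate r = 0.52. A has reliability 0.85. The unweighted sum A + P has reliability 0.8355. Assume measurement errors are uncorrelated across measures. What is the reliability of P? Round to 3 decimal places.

0.650

Var(A+P) = 2 + 2·0.52 = 3.040.
True-score variance = ρ_A + ρ_P + 2·0.52, so 0.8355 = (0.85 + ρ_P + 1.04) / 3.040.
ρ_P = 0.8355·3.040 − 0.85 − 1.04 = 0.650.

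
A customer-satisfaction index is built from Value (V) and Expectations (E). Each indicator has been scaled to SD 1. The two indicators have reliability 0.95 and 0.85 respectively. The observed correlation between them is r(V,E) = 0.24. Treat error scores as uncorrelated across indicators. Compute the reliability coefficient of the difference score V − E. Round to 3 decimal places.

Var(V−E) = 1 + 1 − 2·0.24 = 2 − 0.48 = 1.52.
Under uncorrelated errors the observed covariances equal the true-score covariances, so only the own-variance terms attenuate.
True-score variance = [0.95 + 0.85] − 0.48 = 1.8 − 0.48 = 1.32.
Reliability = 1.32 / 1.52 = 0.868.

0.868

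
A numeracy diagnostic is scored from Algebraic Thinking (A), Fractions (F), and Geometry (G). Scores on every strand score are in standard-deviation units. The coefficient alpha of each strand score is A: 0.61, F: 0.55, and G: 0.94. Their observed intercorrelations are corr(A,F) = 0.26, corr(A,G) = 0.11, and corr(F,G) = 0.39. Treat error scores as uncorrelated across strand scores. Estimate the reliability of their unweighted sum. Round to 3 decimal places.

Var(A+F+G) = 3 + 2·[0.26 + 0.11 + 0.39] = 3 + 1.52 = 4.52.
Under uncorrelated errors the observed covariances equal the true-score covariances, so only the own-variance terms attenuate.
True-score variance = [0.61 + 0.55 + 0.94] + 1.52 = 2.1 + 1.52 = 3.62.
Reliability = 3.62 / 4.52 = 0.801.

0.801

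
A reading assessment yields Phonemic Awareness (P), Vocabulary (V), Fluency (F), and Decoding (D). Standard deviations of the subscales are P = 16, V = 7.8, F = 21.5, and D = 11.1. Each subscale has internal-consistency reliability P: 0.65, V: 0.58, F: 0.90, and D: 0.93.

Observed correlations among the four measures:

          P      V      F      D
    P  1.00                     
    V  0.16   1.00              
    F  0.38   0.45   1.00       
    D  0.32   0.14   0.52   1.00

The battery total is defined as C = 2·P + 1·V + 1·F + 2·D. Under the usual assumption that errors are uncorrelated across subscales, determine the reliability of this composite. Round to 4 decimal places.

0.8775

Var(C) = 2²·16² + 7.8² + 21.5² + 2²·11.1² + 2·[2·16·7.8·0.16 + 2·16·21.5·0.38 + 4·16·11.1·0.32 + 7.8·21.5·0.45 + 2·7.8·11.1·0.14 + 2·21.5·11.1·0.52] = 2039.93 + 1753.21 = 3793.14.
With uncorrelated errors the cross-covariances are all true-score covariance, so they carry over unchanged; only the diagonal terms shrink to ρᵢσᵢ².
True-score variance = [2²·16²·0.65 + 7.8²·0.58 + 21.5²·0.90 + 2²·11.1²·0.93] + 1753.21 = 1575.25 + 1753.21 = 3328.47.
Reliability = 3328.47 / 3793.14 = 0.8775.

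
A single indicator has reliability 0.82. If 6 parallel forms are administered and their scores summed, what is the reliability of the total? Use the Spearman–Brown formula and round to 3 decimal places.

ρ_k = kρ / (1 + (k−1)ρ) = 6·0.82 / (1 + 5·0.82) = 4.920 / 5.100 = 0.965.

0.965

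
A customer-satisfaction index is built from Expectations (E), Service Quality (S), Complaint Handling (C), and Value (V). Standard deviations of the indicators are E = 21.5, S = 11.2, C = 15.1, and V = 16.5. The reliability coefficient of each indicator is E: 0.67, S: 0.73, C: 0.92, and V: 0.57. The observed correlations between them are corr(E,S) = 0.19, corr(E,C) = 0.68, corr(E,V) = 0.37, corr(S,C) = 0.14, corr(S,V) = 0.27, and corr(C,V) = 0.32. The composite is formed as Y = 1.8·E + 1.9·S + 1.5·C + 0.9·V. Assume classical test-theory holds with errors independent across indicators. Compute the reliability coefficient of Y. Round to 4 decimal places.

0.8535

Var(Y) = 1.8²·21.5² + 1.9²·11.2² + 1.5²·15.1² + 0.9²·16.5² + 2·[3.42·21.5·11.2·0.19 + 2.7·21.5·15.1·0.68 + 1.62·21.5·16.5·0.37 + 2.85·11.2·15.1·0.14 + 1.71·11.2·16.5·0.27 + 1.35·15.1·16.5·0.32] = 2684.07 + 2451.2 = 5135.27.
With uncorrelated errors the cross-covariances are all true-score covariance, so they carry over unchanged; only the diagonal terms shrink to ρᵢσᵢ².
True-score variance = [1.8²·21.5²·0.67 + 1.9²·11.2²·0.73 + 1.5²·15.1²·0.92 + 0.9²·16.5²·0.57] + 2451.2 = 1931.7 + 2451.2 = 4382.9.
Reliability = 4382.9 / 5135.27 = 0.8535.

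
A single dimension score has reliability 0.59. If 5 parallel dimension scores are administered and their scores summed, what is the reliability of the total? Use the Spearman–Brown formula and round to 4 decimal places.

0.8780

ρ_k = kρ / (1 + (k−1)ρ) = 5·0.59 / (1 + 4·0.59) = 2.950 / 3.360 = 0.8780.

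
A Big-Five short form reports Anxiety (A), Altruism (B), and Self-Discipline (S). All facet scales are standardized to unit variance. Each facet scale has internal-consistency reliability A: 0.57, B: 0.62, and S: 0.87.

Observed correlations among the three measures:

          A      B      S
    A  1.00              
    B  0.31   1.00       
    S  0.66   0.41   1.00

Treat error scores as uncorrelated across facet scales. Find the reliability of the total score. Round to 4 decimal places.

0.8368

Var(A+B+S) = 3 + 2·[0.31 + 0.66 + 0.41] = 3 + 2.76 = 5.76.
Because errors are independent across components, Cov(Tᵢ,Tⱼ) = Cov(Xᵢ,Xⱼ); the off-diagonal part of the true-score variance is the same as above.
True-score variance = [0.57 + 0.62 + 0.87] + 2.76 = 2.06 + 2.76 = 4.82.
Reliability = 4.82 / 5.76 = 0.8368.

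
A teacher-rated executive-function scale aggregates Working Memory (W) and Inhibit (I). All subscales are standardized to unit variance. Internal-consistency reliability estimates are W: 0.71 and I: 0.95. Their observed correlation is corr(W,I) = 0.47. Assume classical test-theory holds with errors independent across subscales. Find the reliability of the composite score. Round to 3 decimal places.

Var(W+I) = 2 + 2·[0.47] = 2 + 0.94 = 2.94.
Because errors are independent across components, Cov(Tᵢ,Tⱼ) = Cov(Xᵢ,Xⱼ); the off-diagonal part of the true-score variance is the same as above.
True-score variance = [0.71 + 0.95] + 0.94 = 1.66 + 0.94 = 2.6.
Reliability = 2.6 / 2.94 = 0.884.

0.884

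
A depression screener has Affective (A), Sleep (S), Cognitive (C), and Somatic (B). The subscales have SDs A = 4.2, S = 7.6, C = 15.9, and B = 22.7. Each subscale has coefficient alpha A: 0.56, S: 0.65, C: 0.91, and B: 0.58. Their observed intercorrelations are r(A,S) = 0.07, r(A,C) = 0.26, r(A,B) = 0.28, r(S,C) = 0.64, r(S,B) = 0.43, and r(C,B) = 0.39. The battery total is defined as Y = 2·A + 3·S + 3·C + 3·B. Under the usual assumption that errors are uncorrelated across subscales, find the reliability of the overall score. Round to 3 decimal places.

Var(Y) = 2²·4.2² + 3²·7.6² + 3²·15.9² + 3²·22.7² + 2·[6·4.2·7.6·0.07 + 6·4.2·15.9·0.26 + 6·4.2·22.7·0.28 + 9·7.6·15.9·0.64 + 9·7.6·22.7·0.43 + 9·15.9·22.7·0.39] = 7503.3 + 5816.62 = 13319.9.
Under uncorrelated errors the observed covariances equal the true-score covariances, so only the own-variance terms attenuate.
True-score variance = [2²·4.2²·0.56 + 3²·7.6²·0.65 + 3²·15.9²·0.91 + 3²·22.7²·0.58] + 5816.62 = 5137.74 + 5816.62 = 10954.4.
Reliability = 10954.4 / 13319.9 = 0.822.

0.822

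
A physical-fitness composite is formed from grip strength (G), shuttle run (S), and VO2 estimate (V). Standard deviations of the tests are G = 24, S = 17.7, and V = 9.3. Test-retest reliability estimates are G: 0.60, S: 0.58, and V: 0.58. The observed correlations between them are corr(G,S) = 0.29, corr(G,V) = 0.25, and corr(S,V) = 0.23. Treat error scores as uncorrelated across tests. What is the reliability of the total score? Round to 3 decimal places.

0.717

Var(G+S+V) = 24² + 17.7² + 9.3² + 2·[24·17.7·0.29 + 24·9.3·0.25 + 17.7·9.3·0.23] = 975.78 + 433.705 = 1409.48.
Under uncorrelated errors the observed covariances equal the true-score covariances, so only the own-variance terms attenuate.
True-score variance = [24²·0.60 + 17.7²·0.58 + 9.3²·0.58] + 433.705 = 577.472 + 433.705 = 1011.18.
Reliability = 1011.18 / 1409.48 = 0.717.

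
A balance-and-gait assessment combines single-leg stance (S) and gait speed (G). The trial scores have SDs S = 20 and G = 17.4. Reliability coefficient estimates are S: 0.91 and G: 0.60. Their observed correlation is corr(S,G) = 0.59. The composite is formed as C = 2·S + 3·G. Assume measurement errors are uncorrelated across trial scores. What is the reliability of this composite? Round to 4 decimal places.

0.8182

Var(C) = 2²·20² + 3²·17.4² + 2·[6·20·17.4·0.59] = 4324.84 + 2463.84 = 6788.68.
Under uncorrelated errors the observed covariances equal the true-score covariances, so only the own-variance terms attenuate.
True-score variance = [2²·20²·0.91 + 3²·17.4²·0.60] + 2463.84 = 3090.9 + 2463.84 = 5554.74.
Reliability = 5554.74 / 6788.68 = 0.8182.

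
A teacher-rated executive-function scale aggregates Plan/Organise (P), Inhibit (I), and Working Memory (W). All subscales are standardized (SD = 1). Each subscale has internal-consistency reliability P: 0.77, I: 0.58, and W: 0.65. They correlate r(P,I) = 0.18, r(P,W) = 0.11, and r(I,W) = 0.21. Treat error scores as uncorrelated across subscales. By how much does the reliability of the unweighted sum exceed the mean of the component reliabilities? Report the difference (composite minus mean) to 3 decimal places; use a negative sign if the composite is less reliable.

Var(sum) = 3 + 1 = 4; true-score variance = 2 + 1 = 3; composite reliability = 0.7500.
Mean component reliability = 0.6667.
Difference = 0.7500 − 0.6667 = 0.083.

0.083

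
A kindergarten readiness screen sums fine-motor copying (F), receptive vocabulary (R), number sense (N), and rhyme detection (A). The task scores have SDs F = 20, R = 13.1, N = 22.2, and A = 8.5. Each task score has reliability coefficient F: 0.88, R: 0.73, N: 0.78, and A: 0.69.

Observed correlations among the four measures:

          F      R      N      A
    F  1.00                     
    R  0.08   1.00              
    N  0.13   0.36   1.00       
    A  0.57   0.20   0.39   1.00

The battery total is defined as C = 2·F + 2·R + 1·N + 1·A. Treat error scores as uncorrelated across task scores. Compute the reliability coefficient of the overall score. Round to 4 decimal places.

0.8816

Var(C) = 2²·20² + 2²·13.1² + 22.2² + 8.5² + 2·[4·20·13.1·0.08 + 2·20·22.2·0.13 + 2·20·8.5·0.57 + 2·13.1·22.2·0.36 + 2·13.1·8.5·0.20 + 22.2·8.5·0.39] = 2851.53 + 1441.21 = 4292.74.
Because errors are independent across components, Cov(Tᵢ,Tⱼ) = Cov(Xᵢ,Xⱼ); the off-diagonal part of the true-score variance is the same as above.
True-score variance = [2²·20²·0.88 + 2²·13.1²·0.73 + 22.2²·0.78 + 8.5²·0.69] + 1441.21 = 2343.37 + 1441.21 = 3784.58.
Reliability = 3784.58 / 4292.74 = 0.8816.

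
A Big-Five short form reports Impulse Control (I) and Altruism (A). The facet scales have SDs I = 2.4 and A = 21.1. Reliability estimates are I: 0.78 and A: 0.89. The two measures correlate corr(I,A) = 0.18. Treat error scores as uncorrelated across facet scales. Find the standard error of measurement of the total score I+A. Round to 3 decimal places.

7.088

Var(total) = 450.97 + 18.2304 = 469.2.
True-score variance = 400.73 + 18.2304 = 418.96, so reliability = 0.8929.
Error variance = 469.2 − 418.96 = 50.2403; SEM = √50.2403 = 7.088.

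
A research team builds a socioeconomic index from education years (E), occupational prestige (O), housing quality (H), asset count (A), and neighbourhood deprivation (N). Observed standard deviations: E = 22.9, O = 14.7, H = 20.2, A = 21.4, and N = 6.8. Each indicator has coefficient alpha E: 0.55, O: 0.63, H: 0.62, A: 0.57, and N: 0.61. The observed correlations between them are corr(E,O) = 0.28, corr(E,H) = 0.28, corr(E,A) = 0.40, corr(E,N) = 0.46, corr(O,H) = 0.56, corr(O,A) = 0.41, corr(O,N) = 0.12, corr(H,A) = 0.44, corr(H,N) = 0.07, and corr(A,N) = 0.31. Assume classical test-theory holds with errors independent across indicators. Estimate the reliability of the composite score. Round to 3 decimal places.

Var(E+O+H+A+N) = 22.9² + 14.7² + 20.2² + 21.4² + 6.8² + 2·[22.9·14.7·0.28 + 22.9·20.2·0.28 + 22.9·21.4·0.40 + 22.9·6.8·0.46 + 14.7·20.2·0.56 + 14.7·21.4·0.41 + 14.7·6.8·0.12 + 20.2·21.4·0.44 + 20.2·6.8·0.07 + 21.4·6.8·0.31] = 1652.74 + 2087.25 = 3739.99.
Under uncorrelated errors the observed covariances equal the true-score covariances, so only the own-variance terms attenuate.
True-score variance = [22.9²·0.55 + 14.7²·0.63 + 20.2²·0.62 + 21.4²·0.57 + 6.8²·0.61] + 2087.25 = 966.791 + 2087.25 = 3054.04.
Reliability = 3054.04 / 3739.99 = 0.817.

0.817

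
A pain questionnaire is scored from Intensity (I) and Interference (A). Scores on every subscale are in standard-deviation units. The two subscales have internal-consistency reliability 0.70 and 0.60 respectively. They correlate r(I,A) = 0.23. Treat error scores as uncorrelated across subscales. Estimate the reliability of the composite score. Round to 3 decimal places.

0.715

Var(I+A) = 2 + 2·[0.23] = 2 + 0.46 = 2.46.
With uncorrelated errors the cross-covariances are all true-score covariance, so they carry over unchanged; only the diagonal terms shrink to ρᵢσᵢ².
True-score variance = [0.70 + 0.60] + 0.46 = 1.3 + 0.46 = 1.76.
Reliability = 1.76 / 2.46 = 0.715.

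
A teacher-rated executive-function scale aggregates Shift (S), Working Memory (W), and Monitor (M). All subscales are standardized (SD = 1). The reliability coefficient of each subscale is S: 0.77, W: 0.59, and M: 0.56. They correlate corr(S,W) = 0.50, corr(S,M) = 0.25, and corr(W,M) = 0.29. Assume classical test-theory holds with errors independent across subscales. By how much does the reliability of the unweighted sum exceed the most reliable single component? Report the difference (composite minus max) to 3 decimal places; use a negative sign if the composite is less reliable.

Var(sum) = 3 + 2.08 = 5.08; true-score variance = 1.92 + 2.08 = 4; composite reliability = 0.7874.
Max component reliability = 0.7700.
Difference = 0.7874 − 0.7700 = 0.017.

0.017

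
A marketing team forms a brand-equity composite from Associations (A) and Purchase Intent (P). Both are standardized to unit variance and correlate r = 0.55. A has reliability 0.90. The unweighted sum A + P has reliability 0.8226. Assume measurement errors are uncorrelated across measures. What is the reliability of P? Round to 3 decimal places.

0.550

Var(A+P) = 2 + 2·0.55 = 3.100.
True-score variance = ρ_A + ρ_P + 2·0.55, so 0.8226 = (0.90 + ρ_P + 1.10) / 3.100.
ρ_P = 0.8226·3.100 − 0.90 − 1.10 = 0.550.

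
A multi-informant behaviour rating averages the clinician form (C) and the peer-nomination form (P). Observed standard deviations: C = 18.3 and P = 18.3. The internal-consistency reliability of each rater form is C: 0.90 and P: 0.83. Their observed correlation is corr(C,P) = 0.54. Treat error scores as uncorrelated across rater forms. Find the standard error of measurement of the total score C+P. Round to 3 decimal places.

Var(total) = 669.78 + 361.681 = 1031.46.
True-score variance = 579.36 + 361.681 = 941.041, so reliability = 0.9123.
Error variance = 1031.46 − 941.041 = 90.4203; SEM = √90.4203 = 9.509.

9.509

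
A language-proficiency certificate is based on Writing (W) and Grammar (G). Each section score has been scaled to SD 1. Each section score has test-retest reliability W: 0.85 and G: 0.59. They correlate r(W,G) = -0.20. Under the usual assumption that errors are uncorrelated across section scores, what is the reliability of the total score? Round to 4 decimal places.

0.6500

Var(W+G) = 2 + 2·[(-0.20)] = 2 − 0.4 = 1.6.
Because errors are independent across components, Cov(Tᵢ,Tⱼ) = Cov(Xᵢ,Xⱼ); the off-diagonal part of the true-score variance is the same as above.
True-score variance = [0.85 + 0.59] − 0.4 = 1.44 − 0.4 = 1.04.
Reliability = 1.04 / 1.6 = 0.6500.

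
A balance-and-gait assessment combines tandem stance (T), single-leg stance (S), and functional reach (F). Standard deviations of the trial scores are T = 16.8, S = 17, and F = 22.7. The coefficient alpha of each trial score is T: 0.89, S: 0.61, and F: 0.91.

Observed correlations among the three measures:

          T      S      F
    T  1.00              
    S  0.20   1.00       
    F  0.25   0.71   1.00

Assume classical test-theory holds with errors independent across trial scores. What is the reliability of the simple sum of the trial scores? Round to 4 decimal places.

Var(T+S+F) = 16.8² + 17² + 22.7² + 2·[16.8·17·0.20 + 16.8·22.7·0.25 + 17·22.7·0.71] = 1086.53 + 852.898 = 1939.43.
Under uncorrelated errors the observed covariances equal the true-score covariances, so only the own-variance terms attenuate.
True-score variance = [16.8²·0.89 + 17²·0.61 + 22.7²·0.91] + 852.898 = 896.397 + 852.898 = 1749.3.
Reliability = 1749.3 / 1939.43 = 0.9020.

0.9020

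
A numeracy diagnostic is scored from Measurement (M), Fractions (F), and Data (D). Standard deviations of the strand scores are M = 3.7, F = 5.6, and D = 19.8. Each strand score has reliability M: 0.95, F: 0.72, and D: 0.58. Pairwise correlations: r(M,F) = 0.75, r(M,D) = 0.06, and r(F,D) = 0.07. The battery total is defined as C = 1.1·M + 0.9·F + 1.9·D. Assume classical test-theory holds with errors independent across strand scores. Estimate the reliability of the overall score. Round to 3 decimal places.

0.607

Var(C) = 1.1²·3.7² + 0.9²·5.6² + 1.9²·19.8² + 2·[0.99·3.7·5.6·0.75 + 2.09·3.7·19.8·0.06 + 1.71·5.6·19.8·0.07] = 1457.23 + 75.6875 = 1532.92.
Under uncorrelated errors the observed covariances equal the true-score covariances, so only the own-variance terms attenuate.
True-score variance = [1.1²·3.7²·0.95 + 0.9²·5.6²·0.72 + 1.9²·19.8²·0.58] + 75.6875 = 854.879 + 75.6875 = 930.567.
Reliability = 930.567 / 1532.92 = 0.607.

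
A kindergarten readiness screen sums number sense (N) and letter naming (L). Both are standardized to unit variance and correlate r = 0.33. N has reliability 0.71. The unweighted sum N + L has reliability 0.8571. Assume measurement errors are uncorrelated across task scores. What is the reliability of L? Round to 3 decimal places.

Var(N+L) = 2 + 2·0.33 = 2.660.
True-score variance = ρ_N + ρ_L + 2·0.33, so 0.8571 = (0.71 + ρ_L + 0.66) / 2.660.
ρ_L = 0.8571·2.660 − 0.71 − 0.66 = 0.910.

0.910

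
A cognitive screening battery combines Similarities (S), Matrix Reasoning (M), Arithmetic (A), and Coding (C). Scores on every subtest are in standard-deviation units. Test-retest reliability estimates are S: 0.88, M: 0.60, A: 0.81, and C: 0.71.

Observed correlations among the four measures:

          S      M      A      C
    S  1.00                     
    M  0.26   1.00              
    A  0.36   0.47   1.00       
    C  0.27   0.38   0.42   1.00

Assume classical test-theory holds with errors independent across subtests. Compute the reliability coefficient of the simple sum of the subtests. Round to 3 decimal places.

0.880

Var(S+M+A+C) = 4 + 2·[0.26 + 0.36 + 0.27 + 0.47 + 0.38 + 0.42] = 4 + 4.32 = 8.32.
With uncorrelated errors the cross-covariances are all true-score covariance, so they carry over unchanged; only the diagonal terms shrink to ρᵢσᵢ².
True-score variance = [0.88 + 0.60 + 0.81 + 0.71] + 4.32 = 3 + 4.32 = 7.32.
Reliability = 7.32 / 8.32 = 0.880.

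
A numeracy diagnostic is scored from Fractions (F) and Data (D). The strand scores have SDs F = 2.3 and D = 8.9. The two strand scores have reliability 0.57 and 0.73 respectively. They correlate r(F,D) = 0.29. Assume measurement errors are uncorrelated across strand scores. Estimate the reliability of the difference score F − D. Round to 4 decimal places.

Var(F−D) = 2.3² + 8.9² − 2·2.3·8.9·0.29 = 84.5 − 11.8726 = 72.6274.
Under uncorrelated errors the observed covariances equal the true-score covariances, so only the own-variance terms attenuate.
True-score variance = [2.3²·0.57 + 8.9²·0.73] − 11.8726 = 60.8386 − 11.8726 = 48.966.
Reliability = 48.966 / 72.6274 = 0.6742.

0.6742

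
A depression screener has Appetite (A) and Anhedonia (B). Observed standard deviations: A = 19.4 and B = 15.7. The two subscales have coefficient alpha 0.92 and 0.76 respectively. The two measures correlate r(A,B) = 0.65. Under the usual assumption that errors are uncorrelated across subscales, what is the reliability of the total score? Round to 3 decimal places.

0.912

Var(A+B) = 19.4² + 15.7² + 2·[19.4·15.7·0.65] = 622.85 + 395.954 = 1018.8.
With uncorrelated errors the cross-covariances are all true-score covariance, so they carry over unchanged; only the diagonal terms shrink to ρᵢσᵢ².
True-score variance = [19.4²·0.92 + 15.7²·0.76] + 395.954 = 533.584 + 395.954 = 929.538.
Reliability = 929.538 / 1018.8 = 0.912.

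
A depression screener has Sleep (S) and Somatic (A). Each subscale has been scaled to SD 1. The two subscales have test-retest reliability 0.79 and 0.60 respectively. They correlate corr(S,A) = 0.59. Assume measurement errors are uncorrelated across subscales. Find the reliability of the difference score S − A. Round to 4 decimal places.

Var(S−A) = 1 + 1 − 2·0.59 = 2 − 1.18 = 0.82.
Under uncorrelated errors the observed covariances equal the true-score covariances, so only the own-variance terms attenuate.
True-score variance = [0.79 + 0.60] − 1.18 = 1.39 − 1.18 = 0.21.
Reliability = 0.21 / 0.82 = 0.2561.

0.2561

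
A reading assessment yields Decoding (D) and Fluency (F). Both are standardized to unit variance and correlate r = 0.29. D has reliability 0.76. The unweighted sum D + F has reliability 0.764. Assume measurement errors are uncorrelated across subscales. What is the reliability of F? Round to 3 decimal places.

0.631

Var(D+F) = 2 + 2·0.29 = 2.580.
True-score variance = ρ_D + ρ_F + 2·0.29, so 0.764 = (0.76 + ρ_F + 0.58) / 2.580.
ρ_F = 0.764·2.580 − 0.76 − 0.58 = 0.631.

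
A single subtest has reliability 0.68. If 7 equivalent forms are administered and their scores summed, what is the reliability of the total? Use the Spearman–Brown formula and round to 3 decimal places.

ρ_k = kρ / (1 + (k−1)ρ) = 7·0.68 / (1 + 6·0.68) = 4.760 / 5.080 = 0.937.

0.937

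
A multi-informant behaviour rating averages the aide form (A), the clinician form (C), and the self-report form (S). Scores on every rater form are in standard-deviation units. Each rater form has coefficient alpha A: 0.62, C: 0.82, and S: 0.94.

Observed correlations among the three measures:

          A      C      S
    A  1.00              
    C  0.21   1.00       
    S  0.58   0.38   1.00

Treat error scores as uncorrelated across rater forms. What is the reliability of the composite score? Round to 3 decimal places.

Var(A+C+S) = 3 + 2·[0.21 + 0.58 + 0.38] = 3 + 2.34 = 5.34.
With uncorrelated errors the cross-covariances are all true-score covariance, so they carry over unchanged; only the diagonal terms shrink to ρᵢσᵢ².
True-score variance = [0.62 + 0.82 + 0.94] + 2.34 = 2.38 + 2.34 = 4.72.
Reliability = 4.72 / 5.34 = 0.884.

0.884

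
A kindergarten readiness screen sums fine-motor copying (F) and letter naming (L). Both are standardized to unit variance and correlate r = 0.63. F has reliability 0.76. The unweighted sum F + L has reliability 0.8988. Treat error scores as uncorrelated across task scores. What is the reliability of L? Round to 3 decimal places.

0.910

Var(F+L) = 2 + 2·0.63 = 3.260.
True-score variance = ρ_F + ρ_L + 2·0.63, so 0.8988 = (0.76 + ρ_L + 1.26) / 3.260.
ρ_L = 0.8988·3.260 − 0.76 − 1.26 = 0.910.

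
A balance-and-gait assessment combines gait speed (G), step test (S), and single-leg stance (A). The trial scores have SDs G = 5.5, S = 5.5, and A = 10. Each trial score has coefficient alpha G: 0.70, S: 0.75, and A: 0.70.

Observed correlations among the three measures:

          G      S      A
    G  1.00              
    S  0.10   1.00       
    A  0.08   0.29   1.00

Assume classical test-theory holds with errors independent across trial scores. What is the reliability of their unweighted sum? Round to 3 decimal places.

Var(G+S+A) = 5.5² + 5.5² + 10² + 2·[5.5·5.5·0.10 + 5.5·10·0.08 + 5.5·10·0.29] = 160.5 + 46.75 = 207.25.
With uncorrelated errors the cross-covariances are all true-score covariance, so they carry over unchanged; only the diagonal terms shrink to ρᵢσᵢ².
True-score variance = [5.5²·0.70 + 5.5²·0.75 + 10²·0.70] + 46.75 = 113.862 + 46.75 = 160.613.
Reliability = 160.613 / 207.25 = 0.775.

0.775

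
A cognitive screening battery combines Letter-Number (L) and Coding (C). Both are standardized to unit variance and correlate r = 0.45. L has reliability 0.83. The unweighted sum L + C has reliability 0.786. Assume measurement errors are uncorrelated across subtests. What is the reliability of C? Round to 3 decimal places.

Var(L+C) = 2 + 2·0.45 = 2.900.
True-score variance = ρ_L + ρ_C + 2·0.45, so 0.786 = (0.83 + ρ_C + 0.90) / 2.900.
ρ_C = 0.786·2.900 − 0.83 − 0.90 = 0.549.

0.549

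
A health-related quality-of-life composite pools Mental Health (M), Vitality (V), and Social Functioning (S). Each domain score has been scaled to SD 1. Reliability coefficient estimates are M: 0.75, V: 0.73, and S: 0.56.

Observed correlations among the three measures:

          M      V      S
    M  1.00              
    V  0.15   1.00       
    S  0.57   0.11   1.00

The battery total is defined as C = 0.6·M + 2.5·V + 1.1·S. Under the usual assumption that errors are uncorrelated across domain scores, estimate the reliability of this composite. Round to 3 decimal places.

Var(C) = 0.6² + 2.5² + 1.1² + 2·[1.5·0.15 + 0.66·0.57 + 2.75·0.11] = 7.82 + 1.8074 = 9.6274.
Under uncorrelated errors the observed covariances equal the true-score covariances, so only the own-variance terms attenuate.
True-score variance = [0.6²·0.75 + 2.5²·0.73 + 1.1²·0.56] + 1.8074 = 5.5101 + 1.8074 = 7.3175.
Reliability = 7.3175 / 9.6274 = 0.760.

0.760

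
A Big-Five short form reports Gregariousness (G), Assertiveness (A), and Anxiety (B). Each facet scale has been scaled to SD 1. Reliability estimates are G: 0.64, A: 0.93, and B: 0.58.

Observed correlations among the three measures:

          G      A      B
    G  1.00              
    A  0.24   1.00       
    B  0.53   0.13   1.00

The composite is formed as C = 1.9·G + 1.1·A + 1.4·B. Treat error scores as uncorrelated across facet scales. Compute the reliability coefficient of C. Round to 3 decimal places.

Var(C) = 1.9² + 1.1² + 1.4² + 2·[2.09·0.24 + 2.66·0.53 + 1.54·0.13] = 6.78 + 4.2232 = 11.0032.
Because errors are independent across components, Cov(Tᵢ,Tⱼ) = Cov(Xᵢ,Xⱼ); the off-diagonal part of the true-score variance is the same as above.
True-score variance = [1.9²·0.64 + 1.1²·0.93 + 1.4²·0.58] + 4.2232 = 4.5725 + 4.2232 = 8.7957.
Reliability = 8.7957 / 11.0032 = 0.799.

0.799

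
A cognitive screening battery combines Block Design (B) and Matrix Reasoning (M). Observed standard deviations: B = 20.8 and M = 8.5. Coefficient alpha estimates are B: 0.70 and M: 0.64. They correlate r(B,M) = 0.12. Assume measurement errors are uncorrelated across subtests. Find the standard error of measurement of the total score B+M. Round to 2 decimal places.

Var(total) = 504.89 + 42.432 = 547.322.
True-score variance = 349.088 + 42.432 = 391.52, so reliability = 0.7153.
Error variance = 547.322 − 391.52 = 155.802; SEM = √155.802 = 12.48.

12.48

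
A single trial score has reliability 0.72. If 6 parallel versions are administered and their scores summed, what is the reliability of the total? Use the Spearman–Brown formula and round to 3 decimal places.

ρ_k = kρ / (1 + (k−1)ρ) = 6·0.72 / (1 + 5·0.72) = 4.320 / 4.600 = 0.939.

0.939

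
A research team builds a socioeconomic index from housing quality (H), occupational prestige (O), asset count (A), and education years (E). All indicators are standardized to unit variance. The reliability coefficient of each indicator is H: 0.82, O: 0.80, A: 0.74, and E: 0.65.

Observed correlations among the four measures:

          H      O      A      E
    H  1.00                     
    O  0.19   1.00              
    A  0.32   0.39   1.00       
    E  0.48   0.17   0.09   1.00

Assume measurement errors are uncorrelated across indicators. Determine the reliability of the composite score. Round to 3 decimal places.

Var(H+O+A+E) = 4 + 2·[0.19 + 0.32 + 0.48 + 0.39 + 0.17 + 0.09] = 4 + 3.28 = 7.28.
With uncorrelated errors the cross-covariances are all true-score covariance, so they carry over unchanged; only the diagonal terms shrink to ρᵢσᵢ².
True-score variance = [0.82 + 0.80 + 0.74 + 0.65] + 3.28 = 3.01 + 3.28 = 6.29.
Reliability = 6.29 / 7.28 = 0.864.

0.864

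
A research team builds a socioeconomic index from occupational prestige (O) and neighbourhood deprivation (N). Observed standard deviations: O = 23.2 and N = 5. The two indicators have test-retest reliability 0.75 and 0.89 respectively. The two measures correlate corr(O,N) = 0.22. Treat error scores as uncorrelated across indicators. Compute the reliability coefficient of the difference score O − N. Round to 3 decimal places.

0.732

Var(O−N) = 23.2² + 5² − 2·23.2·5·0.22 = 563.24 − 51.04 = 512.2.
Because errors are independent across components, Cov(Tᵢ,Tⱼ) = Cov(Xᵢ,Xⱼ); the off-diagonal part of the true-score variance is the same as above.
True-score variance = [23.2²·0.75 + 5²·0.89] − 51.04 = 425.93 − 51.04 = 374.89.
Reliability = 374.89 / 512.2 = 0.732.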